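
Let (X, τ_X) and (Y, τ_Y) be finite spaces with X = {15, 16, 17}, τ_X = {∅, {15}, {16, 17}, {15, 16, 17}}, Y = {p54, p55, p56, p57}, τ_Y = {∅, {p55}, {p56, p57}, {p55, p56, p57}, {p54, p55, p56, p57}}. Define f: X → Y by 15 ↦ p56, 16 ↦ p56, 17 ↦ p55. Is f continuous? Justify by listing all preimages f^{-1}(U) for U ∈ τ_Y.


f is NOT continuous.

Compute f^{-1}(U) for each U ∈ τ_Y:
  U = ∅: f^{-1}(U) = ∅ ∈ τ_X ✓.
  U = {p55}: f^{-1}(U) = {17} ∉ τ_X ✗.
  U = {p56, p57}: f^{-1}(U) = {15, 16} ∉ τ_X ✗.
  U = {p55, p56, p57}: f^{-1}(U) = {15, 16, 17} ∈ τ_X ✓.
  U = {p54, p55, p56, p57}: f^{-1}(U) = {15, 16, 17} ∈ τ_X ✓.
Found U = {p55} with f^{-1}(U) = {17} not in τ_X. Therefore f is NOT continuous.


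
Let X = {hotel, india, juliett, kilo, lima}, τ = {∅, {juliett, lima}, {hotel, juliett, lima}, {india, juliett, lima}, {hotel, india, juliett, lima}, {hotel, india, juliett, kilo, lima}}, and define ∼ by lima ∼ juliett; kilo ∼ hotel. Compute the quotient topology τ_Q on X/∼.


X/∼ = {[hotel=kilo], [india], [juliett=lima]}; |τ_Q| = 4.

Equivalence classes: [hotel=kilo], [india], [juliett=lima].
Quotient map π: X → X/∼ sends hotel ↦ [hotel=kilo], india ↦ [india], juliett ↦ [juliett=lima], kilo ↦ [hotel=kilo], lima ↦ [juliett=lima].
For each subset V ⊆ X/∼, compute π^{-1}(V) ⊆ X and check whether π^{-1}(V) ∈ τ. V is open in τ_Q iff π^{-1}(V) ∈ τ.
  V = {}: π^{-1}(V) = ∅ ∈ τ ✓.
  V = {[hotel=kilo]}: π^{-1}(V) = {hotel, kilo} ∉ τ ✗.
  V = {[india]}: π^{-1}(V) = {india} ∉ τ ✗.
  V = {[hotel=kilo], [india]}: π^{-1}(V) = {hotel, india, kilo} ∉ τ ✗.
  V = {[juliett=lima]}: π^{-1}(V) = {juliett, lima} ∈ τ ✓.
  V = {[hotel=kilo], [juliett=lima]}: π^{-1}(V) = {hotel, juliett, kilo, lima} ∉ τ ✗.
  V = {[india], [juliett=lima]}: π^{-1}(V) = {india, juliett, lima} ∈ τ ✓.
  V = {[hotel=kilo], [india], [juliett=lima]}: π^{-1}(V) = {hotel, india, juliett, kilo, lima} ∈ τ ✓.
Open sets in the quotient: τ_Q = {{}, {[juliett=lima]}, {[india], [juliett=lima]}, {[hotel=kilo], [india], [juliett=lima]}} (4 elements).


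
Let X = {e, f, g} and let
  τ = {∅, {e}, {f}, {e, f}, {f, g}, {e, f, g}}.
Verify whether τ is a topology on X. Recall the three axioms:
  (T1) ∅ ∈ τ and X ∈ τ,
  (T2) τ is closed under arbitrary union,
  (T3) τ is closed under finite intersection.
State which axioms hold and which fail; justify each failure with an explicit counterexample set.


τ IS a topology on X.

Axiom (T1): ∅ ∈ τ? Yes; X ∈ τ? Yes.
Axiom (T2/T3): check pairwise unions and intersections of members of τ.
All pairwise intersections and unions checked — each lies in τ. Therefore τ satisfies (T1), (T2), (T3): it IS a topology on X.


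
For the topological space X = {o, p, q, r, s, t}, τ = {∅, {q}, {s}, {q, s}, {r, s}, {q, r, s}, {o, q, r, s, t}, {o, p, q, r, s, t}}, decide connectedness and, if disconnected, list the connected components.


(X, τ) is connected.

Find clopen sets (U ∈ τ with X ∖ U ∈ τ):
  U = ∅, X ∖ U = {o, p, q, r, s, t} — both open, so U is clopen.
  U = {o, p, q, r, s, t}, X ∖ U = ∅ — both open, so U is clopen.
Only trivial clopens (∅ and X) exist, so (X, τ) is connected.
Compute connected components by grouping points that agree on all clopens:
  component: {o, p, q, r, s, t}


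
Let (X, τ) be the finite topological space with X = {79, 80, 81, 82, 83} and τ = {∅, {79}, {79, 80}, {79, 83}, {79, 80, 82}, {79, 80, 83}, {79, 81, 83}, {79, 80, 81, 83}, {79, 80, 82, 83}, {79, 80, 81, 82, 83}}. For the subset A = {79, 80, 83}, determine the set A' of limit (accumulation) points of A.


A' = {80, 81, 82, 83}

For each x ∈ X, list the open sets U ∈ τ with x ∈ U, then check whether U ∩ (A ∖ {x}) ≠ ∅ for every such U.
  x = 79: open {79} ∋ x has {79} ∩ (A ∖ {79}) = ∅, so x is NOT a limit point.
  x = 80: opens ∋ x are {79, 80}, {79, 80, 82}, {79, 80, 83}, {79, 80, 81, 83}, {79, 80, 82, 83}, {79, 80, 81, 82, 83}; each meets A ∖ {80}, so x IS a limit point.
  x = 81: opens ∋ x are {79, 81, 83}, {79, 80, 81, 83}, {79, 80, 81, 82, 83}; each meets A ∖ {81}, so x IS a limit point.
  x = 82: opens ∋ x are {79, 80, 82}, {79, 80, 82, 83}, {79, 80, 81, 82, 83}; each meets A ∖ {82}, so x IS a limit point.
  x = 83: opens ∋ x are {79, 83}, {79, 80, 83}, {79, 81, 83}, {79, 80, 81, 83}, {79, 80, 82, 83}, {79, 80, 81, 82, 83}; each meets A ∖ {83}, so x IS a limit point.
Collecting: A' = {80, 81, 82, 83}.


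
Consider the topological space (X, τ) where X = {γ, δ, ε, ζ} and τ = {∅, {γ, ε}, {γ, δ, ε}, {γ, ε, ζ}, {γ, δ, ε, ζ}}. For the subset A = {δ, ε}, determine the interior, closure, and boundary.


int(A) = ∅, cl(A) = {γ, δ, ε, ζ}, ∂A = {γ, δ, ε, ζ}.

Closed sets in (X, τ) are complements of opens:
  closed(X, τ) = {∅, {δ}, {ζ}, {δ, ζ}, {γ, δ, ε, ζ}}.
int(A) = ⋃ {U ∈ τ : U ⊆ A}. Opens contained in A: ∅.
Taking the union of these: int(A) = ∅.
cl(A) = ⋂ {C closed : A ⊆ C}. Closed sets containing A: {γ, δ, ε, ζ}.
Intersecting these: cl(A) = {γ, δ, ε, ζ}.
∂A = cl(A) ∖ int(A) = {γ, δ, ε, ζ} ∖ ∅ = {γ, δ, ε, ζ}.


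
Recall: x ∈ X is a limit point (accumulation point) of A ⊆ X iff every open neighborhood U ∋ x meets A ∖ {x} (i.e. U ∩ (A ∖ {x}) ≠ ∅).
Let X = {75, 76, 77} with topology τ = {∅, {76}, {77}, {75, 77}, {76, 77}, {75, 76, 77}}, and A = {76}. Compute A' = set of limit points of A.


A' = ∅

For each x ∈ X, list the open sets U ∈ τ with x ∈ U, then check whether U ∩ (A ∖ {x}) ≠ ∅ for every such U.
  x = 75: open {75, 77} ∋ x has {75, 77} ∩ (A ∖ {75}) = ∅, so x is NOT a limit point.
  x = 76: open {76} ∋ x has {76} ∩ (A ∖ {76}) = ∅, so x is NOT a limit point.
  x = 77: open {77} ∋ x has {77} ∩ (A ∖ {77}) = ∅, so x is NOT a limit point.
Collecting: A' = ∅.


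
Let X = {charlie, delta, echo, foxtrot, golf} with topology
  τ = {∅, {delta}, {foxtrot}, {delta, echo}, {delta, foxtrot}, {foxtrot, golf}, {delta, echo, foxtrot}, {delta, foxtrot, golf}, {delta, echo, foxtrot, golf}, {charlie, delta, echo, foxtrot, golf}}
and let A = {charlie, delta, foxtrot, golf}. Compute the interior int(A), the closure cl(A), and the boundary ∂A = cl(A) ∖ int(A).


int(A) = {delta, foxtrot, golf}, cl(A) = {charlie, delta, echo, foxtrot, golf}, ∂A = {charlie, echo}.

Closed sets in (X, τ) are complements of opens:
  closed(X, τ) = {∅, {charlie}, {charlie, echo}, {charlie, golf}, {charlie, delta, echo}, {charlie, echo, golf}, {charlie, foxtrot, golf}, {charlie, delta, echo, golf}, {charlie, echo, foxtrot, golf}, {charlie, delta, echo, foxtrot, golf}}.
int(A) = ⋃ {U ∈ τ : U ⊆ A}. Opens contained in A: ∅, {delta}, {foxtrot}, {delta, foxtrot}, {foxtrot, golf}, {delta, foxtrot, golf}.
Taking the union of these: int(A) = {delta, foxtrot, golf}.
cl(A) = ⋂ {C closed : A ⊆ C}. Closed sets containing A: {charlie, delta, echo, foxtrot, golf}.
Intersecting these: cl(A) = {charlie, delta, echo, foxtrot, golf}.
∂A = cl(A) ∖ int(A) = {charlie, delta, echo, foxtrot, golf} ∖ {delta, foxtrot, golf} = {charlie, echo}.


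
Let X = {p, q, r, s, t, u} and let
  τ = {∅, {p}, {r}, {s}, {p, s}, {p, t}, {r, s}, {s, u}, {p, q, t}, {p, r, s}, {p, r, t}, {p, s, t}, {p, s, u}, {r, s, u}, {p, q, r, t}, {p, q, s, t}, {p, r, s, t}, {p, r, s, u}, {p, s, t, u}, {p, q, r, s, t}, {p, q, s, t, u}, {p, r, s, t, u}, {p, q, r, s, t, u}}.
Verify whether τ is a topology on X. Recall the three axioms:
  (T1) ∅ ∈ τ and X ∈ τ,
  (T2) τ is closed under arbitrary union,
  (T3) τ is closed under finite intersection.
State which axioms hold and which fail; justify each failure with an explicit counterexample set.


τ is NOT a topology on X.

Axiom (T1): ∅ ∈ τ? Yes; X ∈ τ? Yes.
Axiom (T2/T3): check pairwise unions and intersections of members of τ.
Counterexample for (T2): {p} ∪ {r} = {p, r} ∉ τ. Therefore τ is NOT a topology.


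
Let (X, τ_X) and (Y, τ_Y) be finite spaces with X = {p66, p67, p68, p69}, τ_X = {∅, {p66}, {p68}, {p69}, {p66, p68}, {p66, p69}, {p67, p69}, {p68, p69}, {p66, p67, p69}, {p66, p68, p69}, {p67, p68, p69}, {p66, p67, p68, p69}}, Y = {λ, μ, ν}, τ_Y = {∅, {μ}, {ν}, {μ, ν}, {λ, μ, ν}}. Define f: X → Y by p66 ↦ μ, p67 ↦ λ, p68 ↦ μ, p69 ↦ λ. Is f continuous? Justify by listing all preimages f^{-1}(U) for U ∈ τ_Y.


f IS continuous.

Compute f^{-1}(U) for each U ∈ τ_Y:
  U = ∅: f^{-1}(U) = ∅ ∈ τ_X ✓.
  U = {μ}: f^{-1}(U) = {p66, p68} ∈ τ_X ✓.
  U = {ν}: f^{-1}(U) = ∅ ∈ τ_X ✓.
  U = {μ, ν}: f^{-1}(U) = {p66, p68} ∈ τ_X ✓.
  U = {λ, μ, ν}: f^{-1}(U) = {p66, p67, p68, p69} ∈ τ_X ✓.
Every preimage lies in τ_X, so f IS continuous.


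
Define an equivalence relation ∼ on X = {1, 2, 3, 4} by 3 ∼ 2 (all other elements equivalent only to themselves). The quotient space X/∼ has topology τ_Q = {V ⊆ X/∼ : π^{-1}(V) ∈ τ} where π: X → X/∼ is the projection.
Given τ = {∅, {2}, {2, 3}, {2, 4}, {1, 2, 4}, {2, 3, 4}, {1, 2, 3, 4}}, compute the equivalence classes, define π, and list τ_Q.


X/∼ = {[1], [2=3], [4]}; |τ_Q| = 4.

Equivalence classes: [1], [2=3], [4].
Quotient map π: X → X/∼ sends 1 ↦ [1], 2 ↦ [2=3], 3 ↦ [2=3], 4 ↦ [4].
For each subset V ⊆ X/∼, compute π^{-1}(V) ⊆ X and check whether π^{-1}(V) ∈ τ. V is open in τ_Q iff π^{-1}(V) ∈ τ.
  V = {}: π^{-1}(V) = ∅ ∈ τ ✓.
  V = {[1]}: π^{-1}(V) = {1} ∉ τ ✗.
  V = {[2=3]}: π^{-1}(V) = {2, 3} ∈ τ ✓.
  V = {[1], [2=3]}: π^{-1}(V) = {1, 2, 3} ∉ τ ✗.
  V = {[4]}: π^{-1}(V) = {4} ∉ τ ✗.
  V = {[1], [4]}: π^{-1}(V) = {1, 4} ∉ τ ✗.
  V = {[2=3], [4]}: π^{-1}(V) = {2, 3, 4} ∈ τ ✓.
  V = {[1], [2=3], [4]}: π^{-1}(V) = {1, 2, 3, 4} ∈ τ ✓.
Open sets in the quotient: τ_Q = {{}, {[2=3]}, {[2=3], [4]}, {[1], [2=3], [4]}} (4 elements).


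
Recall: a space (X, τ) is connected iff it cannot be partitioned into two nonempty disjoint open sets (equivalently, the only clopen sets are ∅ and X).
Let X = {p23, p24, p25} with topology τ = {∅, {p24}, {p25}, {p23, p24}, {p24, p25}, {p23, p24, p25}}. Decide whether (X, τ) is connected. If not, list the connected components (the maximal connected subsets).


(X, τ) is disconnected; components = [{p25}, {p23, p24}].

Find clopen sets (U ∈ τ with X ∖ U ∈ τ):
  U = ∅, X ∖ U = {p23, p24, p25} — both open, so U is clopen.
  U = {p25}, X ∖ U = {p23, p24} — both open, so U is clopen.
  U = {p23, p24}, X ∖ U = {p25} — both open, so U is clopen.
  U = {p23, p24, p25}, X ∖ U = ∅ — both open, so U is clopen.
Nontrivial clopen(s) exist: e.g. {p23, p24}. So (X, τ) is disconnected.
Compute connected components by grouping points that agree on all clopens:
  component: {p25}
  component: {p23, p24}


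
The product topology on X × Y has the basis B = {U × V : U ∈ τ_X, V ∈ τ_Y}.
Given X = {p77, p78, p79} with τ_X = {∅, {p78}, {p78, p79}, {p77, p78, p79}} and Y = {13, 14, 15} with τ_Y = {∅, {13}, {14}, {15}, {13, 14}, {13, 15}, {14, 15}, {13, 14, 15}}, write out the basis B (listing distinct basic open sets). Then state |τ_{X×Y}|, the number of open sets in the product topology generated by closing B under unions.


Basis B = {∅ × ∅, {p78} × {13}, {p78} × {14}, {p78} × {15}, {p78} × {13, 14}, {p78} × {13, 15}, {p78, p79} × {13}, {p78} × {14, 15}, {p78, p79} × {14}, {p78, p79} × {15}, {p77, p78, p79} × {13}, {p77, p78, p79} × {14}, {p77, p78, p79} × {15}, {p78} × {13, 14, 15}, {p78, p79} × {13, 14}, {p78, p79} × {13, 15}, {p78, p79} × {14, 15}, {p77, p78, p79} × {13, 14}, {p77, p78, p79} × {13, 15}, {p77, p78, p79} × {14, 15}, {p78, p79} × {13, 14, 15}, {p77, p78, p79} × {13, 14, 15}}; |τ_{X×Y}| = 64.

Enumerate products U × V with U ∈ τ_X, V ∈ τ_Y (deduplicated):
  ∅ × ∅ = {} (∅)
  {p78} × {13} = {(p78,13)}
  {p78} × {14} = {(p78,14)}
  {p78} × {15} = {(p78,15)}
  {p78} × {13, 14} = {(p78,13), (p78,14)}
  {p78} × {13, 15} = {(p78,13), (p78,15)}
  {p78, p79} × {13} = {(p78,13), (p79,13)}
  {p78} × {14, 15} = {(p78,14), (p78,15)}
  {p78, p79} × {14} = {(p78,14), (p79,14)}
  {p78, p79} × {15} = {(p78,15), (p79,15)}
  {p77, p78, p79} × {13} = {(p77,13), (p78,13), (p79,13)}
  {p77, p78, p79} × {14} = {(p77,14), (p78,14), (p79,14)}
  {p77, p78, p79} × {15} = {(p77,15), (p78,15), (p79,15)}
  {p78} × {13, 14, 15} = {(p78,13), (p78,14), (p78,15)}
  {p78, p79} × {13, 14} = {(p78,13), (p78,14), (p79,13), (p79,14)}
  {p78, p79} × {13, 15} = {(p78,13), (p78,15), (p79,13), (p79,15)}
  {p78, p79} × {14, 15} = {(p78,14), (p78,15), (p79,14), (p79,15)}
  {p77, p78, p79} × {13, 14} = {(p77,13), (p77,14), (p78,13), (p78,14), (p79,13), (p79,14)}
  {p77, p78, p79} × {13, 15} = {(p77,13), (p77,15), (p78,13), (p78,15), (p79,13), (p79,15)}
  {p77, p78, p79} × {14, 15} = {(p77,14), (p77,15), (p78,14), (p78,15), (p79,14), (p79,15)}
  {p78, p79} × {13, 14, 15} = {(p78,13), (p78,14), (p78,15), (p79,13), (p79,14), (p79,15)}
  {p77, p78, p79} × {13, 14, 15} = {(p77,13), (p77,14), (p77,15), (p78,13), (p78,14), (p78,15), (p79,13), (p79,14), (p79,15)}
These 22 distinct sets form the basis B.
Close under arbitrary unions to get τ_{X×Y}; counting gives |τ_{X×Y}| = 64.


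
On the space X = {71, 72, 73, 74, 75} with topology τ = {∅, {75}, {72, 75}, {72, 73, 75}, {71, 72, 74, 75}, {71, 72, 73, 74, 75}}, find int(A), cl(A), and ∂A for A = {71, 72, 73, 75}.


int(A) = {72, 73, 75}, cl(A) = {71, 72, 73, 74, 75}, ∂A = {71, 74}.

Closed sets in (X, τ) are complements of opens:
  closed(X, τ) = {∅, {73}, {71, 74}, {71, 73, 74}, {71, 72, 73, 74}, {71, 72, 73, 74, 75}}.
int(A) = ⋃ {U ∈ τ : U ⊆ A}. Opens contained in A: ∅, {75}, {72, 75}, {72, 73, 75}.
Taking the union of these: int(A) = {72, 73, 75}.
cl(A) = ⋂ {C closed : A ⊆ C}. Closed sets containing A: {71, 72, 73, 74, 75}.
Intersecting these: cl(A) = {71, 72, 73, 74, 75}.
∂A = cl(A) ∖ int(A) = {71, 72, 73, 74, 75} ∖ {72, 73, 75} = {71, 74}.


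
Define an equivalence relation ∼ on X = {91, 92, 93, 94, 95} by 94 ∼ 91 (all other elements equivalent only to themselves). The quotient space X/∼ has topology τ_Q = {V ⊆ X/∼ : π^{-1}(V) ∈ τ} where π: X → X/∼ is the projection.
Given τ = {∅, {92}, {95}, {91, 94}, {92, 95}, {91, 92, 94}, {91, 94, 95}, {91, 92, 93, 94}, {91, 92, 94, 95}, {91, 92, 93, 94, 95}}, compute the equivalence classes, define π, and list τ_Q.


X/∼ = {[91=94], [92], [93], [95]}; |τ_Q| = 10.

Equivalence classes: [91=94], [92], [93], [95].
Quotient map π: X → X/∼ sends 91 ↦ [91=94], 92 ↦ [92], 93 ↦ [93], 94 ↦ [91=94], 95 ↦ [95].
For each subset V ⊆ X/∼, compute π^{-1}(V) ⊆ X and check whether π^{-1}(V) ∈ τ. V is open in τ_Q iff π^{-1}(V) ∈ τ.
  V = {}: π^{-1}(V) = ∅ ∈ τ ✓.
  V = {[91=94]}: π^{-1}(V) = {91, 94} ∈ τ ✓.
  V = {[92]}: π^{-1}(V) = {92} ∈ τ ✓.
  V = {[91=94], [92]}: π^{-1}(V) = {91, 92, 94} ∈ τ ✓.
  V = {[93]}: π^{-1}(V) = {93} ∉ τ ✗.
  V = {[91=94], [93]}: π^{-1}(V) = {91, 93, 94} ∉ τ ✗.
  V = {[92], [93]}: π^{-1}(V) = {92, 93} ∉ τ ✗.
  V = {[91=94], [92], [93]}: π^{-1}(V) = {91, 92, 93, 94} ∈ τ ✓.
  V = {[95]}: π^{-1}(V) = {95} ∈ τ ✓.
  V = {[91=94], [95]}: π^{-1}(V) = {91, 94, 95} ∈ τ ✓.
  V = {[92], [95]}: π^{-1}(V) = {92, 95} ∈ τ ✓.
  V = {[91=94], [92], [95]}: π^{-1}(V) = {91, 92, 94, 95} ∈ τ ✓.
  V = {[93], [95]}: π^{-1}(V) = {93, 95} ∉ τ ✗.
  V = {[91=94], [93], [95]}: π^{-1}(V) = {91, 93, 94, 95} ∉ τ ✗.
  V = {[92], [93], [95]}: π^{-1}(V) = {92, 93, 95} ∉ τ ✗.
  V = {[91=94], [92], [93], [95]}: π^{-1}(V) = {91, 92, 93, 94, 95} ∈ τ ✓.
Open sets in the quotient: τ_Q = {{}, {[91=94]}, {[92]}, {[91=94], [92]}, {[91=94], [92], [93]}, {[95]}, {[91=94], [95]}, {[92], [95]}, {[91=94], [92], [95]}, {[91=94], [92], [93], [95]}} (10 elements).


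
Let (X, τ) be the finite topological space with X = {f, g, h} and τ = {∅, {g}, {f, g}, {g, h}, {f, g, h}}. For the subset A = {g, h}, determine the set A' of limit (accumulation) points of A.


A' = {f, h}

For each x ∈ X, list the open sets U ∈ τ with x ∈ U, then check whether U ∩ (A ∖ {x}) ≠ ∅ for every such U.
  x = f: opens ∋ x are {f, g}, {f, g, h}; each meets A ∖ {f}, so x IS a limit point.
  x = g: open {g} ∋ x has {g} ∩ (A ∖ {g}) = ∅, so x is NOT a limit point.
  x = h: opens ∋ x are {g, h}, {f, g, h}; each meets A ∖ {h}, so x IS a limit point.
Collecting: A' = {f, h}.


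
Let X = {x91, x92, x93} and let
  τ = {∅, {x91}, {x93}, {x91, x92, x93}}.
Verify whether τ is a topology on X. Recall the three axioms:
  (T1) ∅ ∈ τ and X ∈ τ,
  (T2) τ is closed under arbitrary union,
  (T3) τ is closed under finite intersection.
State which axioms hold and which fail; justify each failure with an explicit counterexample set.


τ is NOT a topology on X.

Axiom (T1): ∅ ∈ τ? Yes; X ∈ τ? Yes.
Axiom (T2/T3): check pairwise unions and intersections of members of τ.
Counterexample for (T2): {x91} ∪ {x93} = {x91, x93} ∉ τ. Therefore τ is NOT a topology.


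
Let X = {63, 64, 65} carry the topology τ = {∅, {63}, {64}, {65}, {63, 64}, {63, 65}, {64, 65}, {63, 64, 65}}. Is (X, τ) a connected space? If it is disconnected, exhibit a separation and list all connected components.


(X, τ) is disconnected; components = [{63}, {64}, {65}].

Find clopen sets (U ∈ τ with X ∖ U ∈ τ):
  U = ∅, X ∖ U = {63, 64, 65} — both open, so U is clopen.
  U = {63}, X ∖ U = {64, 65} — both open, so U is clopen.
  U = {64}, X ∖ U = {63, 65} — both open, so U is clopen.
  U = {65}, X ∖ U = {63, 64} — both open, so U is clopen.
  U = {63, 64}, X ∖ U = {65} — both open, so U is clopen.
  U = {63, 65}, X ∖ U = {64} — both open, so U is clopen.
  U = {64, 65}, X ∖ U = {63} — both open, so U is clopen.
  U = {63, 64, 65}, X ∖ U = ∅ — both open, so U is clopen.
Nontrivial clopen(s) exist: e.g. {64}. So (X, τ) is disconnected.
Compute connected components by grouping points that agree on all clopens:
  component: {63}
  component: {64}
  component: {65}


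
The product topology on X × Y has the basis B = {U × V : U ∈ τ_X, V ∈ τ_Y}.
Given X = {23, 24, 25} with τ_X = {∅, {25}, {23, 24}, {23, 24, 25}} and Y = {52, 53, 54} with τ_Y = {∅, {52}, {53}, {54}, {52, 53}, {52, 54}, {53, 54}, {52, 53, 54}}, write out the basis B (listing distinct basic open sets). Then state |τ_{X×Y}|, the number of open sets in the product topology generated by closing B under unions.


Basis B = {∅ × ∅, {25} × {52}, {25} × {53}, {25} × {54}, {23, 24} × {52}, {23, 24} × {53}, {23, 24} × {54}, {25} × {52, 53}, {25} × {52, 54}, {25} × {53, 54}, {23, 24, 25} × {52}, {23, 24, 25} × {53}, {23, 24, 25} × {54}, {25} × {52, 53, 54}, {23, 24} × {52, 53}, {23, 24} × {52, 54}, {23, 24} × {53, 54}, {23, 24} × {52, 53, 54}, {23, 24, 25} × {52, 53}, {23, 24, 25} × {52, 54}, {23, 24, 25} × {53, 54}, {23, 24, 25} × {52, 53, 54}}; |τ_{X×Y}| = 64.

Enumerate products U × V with U ∈ τ_X, V ∈ τ_Y (deduplicated):
  ∅ × ∅ = {} (∅)
  {25} × {52} = {(25,52)}
  {25} × {53} = {(25,53)}
  {25} × {54} = {(25,54)}
  {23, 24} × {52} = {(23,52), (24,52)}
  {23, 24} × {53} = {(23,53), (24,53)}
  {23, 24} × {54} = {(23,54), (24,54)}
  {25} × {52, 53} = {(25,52), (25,53)}
  {25} × {52, 54} = {(25,52), (25,54)}
  {25} × {53, 54} = {(25,53), (25,54)}
  {23, 24, 25} × {52} = {(23,52), (24,52), (25,52)}
  {23, 24, 25} × {53} = {(23,53), (24,53), (25,53)}
  {23, 24, 25} × {54} = {(23,54), (24,54), (25,54)}
  {25} × {52, 53, 54} = {(25,52), (25,53), (25,54)}
  {23, 24} × {52, 53} = {(23,52), (23,53), (24,52), (24,53)}
  {23, 24} × {52, 54} = {(23,52), (23,54), (24,52), (24,54)}
  {23, 24} × {53, 54} = {(23,53), (23,54), (24,53), (24,54)}
  {23, 24} × {52, 53, 54} = {(23,52), (23,53), (23,54), (24,52), (24,53), (24,54)}
  {23, 24, 25} × {52, 53} = {(23,52), (23,53), (24,52), (24,53), (25,52), (25,53)}
  {23, 24, 25} × {52, 54} = {(23,52), (23,54), (24,52), (24,54), (25,52), (25,54)}
  {23, 24, 25} × {53, 54} = {(23,53), (23,54), (24,53), (24,54), (25,53), (25,54)}
  {23, 24, 25} × {52, 53, 54} = {(23,52), (23,53), (23,54), (24,52), (24,53), (24,54), (25,52), (25,53), (25,54)}
These 22 distinct sets form the basis B.
Close under arbitrary unions to get τ_{X×Y}; counting gives |τ_{X×Y}| = 64.


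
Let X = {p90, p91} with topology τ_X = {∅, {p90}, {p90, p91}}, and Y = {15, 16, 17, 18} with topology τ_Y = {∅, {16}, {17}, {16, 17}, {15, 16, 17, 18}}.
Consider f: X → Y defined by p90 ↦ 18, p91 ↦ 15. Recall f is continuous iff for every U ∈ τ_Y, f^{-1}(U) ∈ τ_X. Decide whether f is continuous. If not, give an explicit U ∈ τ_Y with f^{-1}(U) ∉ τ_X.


f IS continuous.

Compute f^{-1}(U) for each U ∈ τ_Y:
  U = ∅: f^{-1}(U) = ∅ ∈ τ_X ✓.
  U = {16}: f^{-1}(U) = ∅ ∈ τ_X ✓.
  U = {17}: f^{-1}(U) = ∅ ∈ τ_X ✓.
  U = {16, 17}: f^{-1}(U) = ∅ ∈ τ_X ✓.
  U = {15, 16, 17, 18}: f^{-1}(U) = {p90, p91} ∈ τ_X ✓.
Every preimage lies in τ_X, so f IS continuous.


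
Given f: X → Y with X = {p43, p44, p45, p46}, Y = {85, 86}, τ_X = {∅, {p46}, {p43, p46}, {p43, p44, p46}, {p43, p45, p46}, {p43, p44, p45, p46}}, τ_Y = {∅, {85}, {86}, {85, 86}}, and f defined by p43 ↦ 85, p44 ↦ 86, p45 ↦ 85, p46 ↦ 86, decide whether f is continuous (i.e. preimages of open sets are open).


f is NOT continuous.

Compute f^{-1}(U) for each U ∈ τ_Y:
  U = ∅: f^{-1}(U) = ∅ ∈ τ_X ✓.
  U = {85}: f^{-1}(U) = {p43, p45} ∉ τ_X ✗.
  U = {86}: f^{-1}(U) = {p44, p46} ∉ τ_X ✗.
  U = {85, 86}: f^{-1}(U) = {p43, p44, p45, p46} ∈ τ_X ✓.
Found U = {85} with f^{-1}(U) = {p43, p45} not in τ_X. Therefore f is NOT continuous.


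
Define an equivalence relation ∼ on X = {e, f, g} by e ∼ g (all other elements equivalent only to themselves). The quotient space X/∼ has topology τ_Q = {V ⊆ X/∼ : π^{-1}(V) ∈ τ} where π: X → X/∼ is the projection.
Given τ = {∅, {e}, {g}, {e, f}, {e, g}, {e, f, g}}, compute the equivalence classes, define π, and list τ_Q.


X/∼ = {[e=g], [f]}; |τ_Q| = 3.

Equivalence classes: [e=g], [f].
Quotient map π: X → X/∼ sends e ↦ [e=g], f ↦ [f], g ↦ [e=g].
For each subset V ⊆ X/∼, compute π^{-1}(V) ⊆ X and check whether π^{-1}(V) ∈ τ. V is open in τ_Q iff π^{-1}(V) ∈ τ.
  V = {}: π^{-1}(V) = ∅ ∈ τ ✓.
  V = {[e=g]}: π^{-1}(V) = {e, g} ∈ τ ✓.
  V = {[f]}: π^{-1}(V) = {f} ∉ τ ✗.
  V = {[e=g], [f]}: π^{-1}(V) = {e, f, g} ∈ τ ✓.
Open sets in the quotient: τ_Q = {{}, {[e=g]}, {[e=g], [f]}} (3 elements).


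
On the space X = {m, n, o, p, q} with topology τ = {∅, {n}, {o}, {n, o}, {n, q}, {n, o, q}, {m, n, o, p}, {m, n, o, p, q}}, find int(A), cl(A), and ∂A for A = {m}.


int(A) = ∅, cl(A) = {m, p}, ∂A = {m, p}.

Closed sets in (X, τ) are complements of opens:
  closed(X, τ) = {∅, {q}, {m, p}, {m, o, p}, {m, p, q}, {m, n, p, q}, {m, o, p, q}, {m, n, o, p, q}}.
int(A) = ⋃ {U ∈ τ : U ⊆ A}. Opens contained in A: ∅.
Taking the union of these: int(A) = ∅.
cl(A) = ⋂ {C closed : A ⊆ C}. Closed sets containing A: {m, p}, {m, o, p}, {m, p, q}, {m, n, p, q}, {m, o, p, q}, {m, n, o, p, q}.
Intersecting these: cl(A) = {m, p}.
∂A = cl(A) ∖ int(A) = {m, p} ∖ ∅ = {m, p}.


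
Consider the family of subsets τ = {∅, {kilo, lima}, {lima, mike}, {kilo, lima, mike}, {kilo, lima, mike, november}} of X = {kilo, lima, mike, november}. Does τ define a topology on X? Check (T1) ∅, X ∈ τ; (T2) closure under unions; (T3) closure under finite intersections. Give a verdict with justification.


τ is NOT a topology on X.

Axiom (T1): ∅ ∈ τ? Yes; X ∈ τ? Yes.
Axiom (T2/T3): check pairwise unions and intersections of members of τ.
Counterexample for (T3): {kilo, lima} ∩ {lima, mike} = {lima} ∉ τ. Therefore τ is NOT a topology.


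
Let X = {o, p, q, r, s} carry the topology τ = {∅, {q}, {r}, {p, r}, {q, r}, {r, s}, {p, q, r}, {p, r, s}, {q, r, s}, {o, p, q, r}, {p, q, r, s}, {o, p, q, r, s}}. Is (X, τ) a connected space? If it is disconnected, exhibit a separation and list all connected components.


(X, τ) is connected.

Find clopen sets (U ∈ τ with X ∖ U ∈ τ):
  U = ∅, X ∖ U = {o, p, q, r, s} — both open, so U is clopen.
  U = {o, p, q, r, s}, X ∖ U = ∅ — both open, so U is clopen.
Only trivial clopens (∅ and X) exist, so (X, τ) is connected.
Compute connected components by grouping points that agree on all clopens:
  component: {o, p, q, r, s}


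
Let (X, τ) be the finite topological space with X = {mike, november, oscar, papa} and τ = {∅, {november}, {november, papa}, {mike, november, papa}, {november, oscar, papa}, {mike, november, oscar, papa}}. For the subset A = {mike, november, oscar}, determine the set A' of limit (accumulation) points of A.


A' = {mike, oscar, papa}

For each x ∈ X, list the open sets U ∈ τ with x ∈ U, then check whether U ∩ (A ∖ {x}) ≠ ∅ for every such U.
  x = mike: opens ∋ x are {mike, november, papa}, {mike, november, oscar, papa}; each meets A ∖ {mike}, so x IS a limit point.
  x = november: open {november} ∋ x has {november} ∩ (A ∖ {november}) = ∅, so x is NOT a limit point.
  x = oscar: opens ∋ x are {november, oscar, papa}, {mike, november, oscar, papa}; each meets A ∖ {oscar}, so x IS a limit point.
  x = papa: opens ∋ x are {november, papa}, {mike, november, papa}, {november, oscar, papa}, {mike, november, oscar, papa}; each meets A ∖ {papa}, so x IS a limit point.
Collecting: A' = {mike, oscar, papa}.


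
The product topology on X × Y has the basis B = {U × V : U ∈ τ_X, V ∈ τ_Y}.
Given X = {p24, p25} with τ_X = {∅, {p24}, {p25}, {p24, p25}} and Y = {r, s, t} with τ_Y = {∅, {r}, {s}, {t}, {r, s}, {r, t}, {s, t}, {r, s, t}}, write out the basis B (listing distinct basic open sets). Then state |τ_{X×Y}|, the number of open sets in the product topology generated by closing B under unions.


Basis B = {∅ × ∅, {p24} × {r}, {p24} × {s}, {p24} × {t}, {p25} × {r}, {p25} × {s}, {p25} × {t}, {p24} × {r, s}, {p24} × {r, t}, {p24, p25} × {r}, {p24} × {s, t}, {p24, p25} × {s}, {p24, p25} × {t}, {p25} × {r, s}, {p25} × {r, t}, {p25} × {s, t}, {p24} × {r, s, t}, {p25} × {r, s, t}, {p24, p25} × {r, s}, {p24, p25} × {r, t}, {p24, p25} × {s, t}, {p24, p25} × {r, s, t}}; |τ_{X×Y}| = 64.

Enumerate products U × V with U ∈ τ_X, V ∈ τ_Y (deduplicated):
  ∅ × ∅ = {} (∅)
  {p24} × {r} = {(p24,r)}
  {p24} × {s} = {(p24,s)}
  {p24} × {t} = {(p24,t)}
  {p25} × {r} = {(p25,r)}
  {p25} × {s} = {(p25,s)}
  {p25} × {t} = {(p25,t)}
  {p24} × {r, s} = {(p24,r), (p24,s)}
  {p24} × {r, t} = {(p24,r), (p24,t)}
  {p24, p25} × {r} = {(p24,r), (p25,r)}
  {p24} × {s, t} = {(p24,s), (p24,t)}
  {p24, p25} × {s} = {(p24,s), (p25,s)}
  {p24, p25} × {t} = {(p24,t), (p25,t)}
  {p25} × {r, s} = {(p25,r), (p25,s)}
  {p25} × {r, t} = {(p25,r), (p25,t)}
  {p25} × {s, t} = {(p25,s), (p25,t)}
  {p24} × {r, s, t} = {(p24,r), (p24,s), (p24,t)}
  {p25} × {r, s, t} = {(p25,r), (p25,s), (p25,t)}
  {p24, p25} × {r, s} = {(p24,r), (p24,s), (p25,r), (p25,s)}
  {p24, p25} × {r, t} = {(p24,r), (p24,t), (p25,r), (p25,t)}
  {p24, p25} × {s, t} = {(p24,s), (p24,t), (p25,s), (p25,t)}
  {p24, p25} × {r, s, t} = {(p24,r), (p24,s), (p24,t), (p25,r), (p25,s), (p25,t)}
These 22 distinct sets form the basis B.
Close under arbitrary unions to get τ_{X×Y}; counting gives |τ_{X×Y}| = 64.


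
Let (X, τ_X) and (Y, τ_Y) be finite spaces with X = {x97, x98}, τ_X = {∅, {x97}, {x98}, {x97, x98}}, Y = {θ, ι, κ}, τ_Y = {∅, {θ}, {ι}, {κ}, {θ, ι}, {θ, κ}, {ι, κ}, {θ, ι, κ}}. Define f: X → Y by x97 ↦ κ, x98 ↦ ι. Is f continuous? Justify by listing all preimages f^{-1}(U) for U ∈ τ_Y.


f IS continuous.

Compute f^{-1}(U) for each U ∈ τ_Y:
  U = ∅: f^{-1}(U) = ∅ ∈ τ_X ✓.
  U = {θ}: f^{-1}(U) = ∅ ∈ τ_X ✓.
  U = {ι}: f^{-1}(U) = {x98} ∈ τ_X ✓.
  U = {κ}: f^{-1}(U) = {x97} ∈ τ_X ✓.
  U = {θ, ι}: f^{-1}(U) = {x98} ∈ τ_X ✓.
  U = {θ, κ}: f^{-1}(U) = {x97} ∈ τ_X ✓.
  U = {ι, κ}: f^{-1}(U) = {x97, x98} ∈ τ_X ✓.
  U = {θ, ι, κ}: f^{-1}(U) = {x97, x98} ∈ τ_X ✓.
Every preimage lies in τ_X, so f IS continuous.


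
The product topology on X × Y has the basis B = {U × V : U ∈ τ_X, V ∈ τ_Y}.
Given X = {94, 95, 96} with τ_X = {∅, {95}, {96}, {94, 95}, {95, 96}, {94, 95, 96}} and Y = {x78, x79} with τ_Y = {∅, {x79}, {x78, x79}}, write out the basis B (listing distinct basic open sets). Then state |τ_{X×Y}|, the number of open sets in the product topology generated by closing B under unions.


Basis B = {∅ × ∅, {95} × {x79}, {96} × {x79}, {94, 95} × {x79}, {95} × {x78, x79}, {95, 96} × {x79}, {96} × {x78, x79}, {94, 95, 96} × {x79}, {94, 95} × {x78, x79}, {95, 96} × {x78, x79}, {94, 95, 96} × {x78, x79}}; |τ_{X×Y}| = 18.

Enumerate products U × V with U ∈ τ_X, V ∈ τ_Y (deduplicated):
  ∅ × ∅ = {} (∅)
  {95} × {x79} = {(95,x79)}
  {96} × {x79} = {(96,x79)}
  {94, 95} × {x79} = {(94,x79), (95,x79)}
  {95} × {x78, x79} = {(95,x78), (95,x79)}
  {95, 96} × {x79} = {(95,x79), (96,x79)}
  {96} × {x78, x79} = {(96,x78), (96,x79)}
  {94, 95, 96} × {x79} = {(94,x79), (95,x79), (96,x79)}
  {94, 95} × {x78, x79} = {(94,x78), (94,x79), (95,x78), (95,x79)}
  {95, 96} × {x78, x79} = {(95,x78), (95,x79), (96,x78), (96,x79)}
  {94, 95, 96} × {x78, x79} = {(94,x78), (94,x79), (95,x78), (95,x79), (96,x78), (96,x79)}
These 11 distinct sets form the basis B.
Close under arbitrary unions to get τ_{X×Y}; counting gives |τ_{X×Y}| = 18.


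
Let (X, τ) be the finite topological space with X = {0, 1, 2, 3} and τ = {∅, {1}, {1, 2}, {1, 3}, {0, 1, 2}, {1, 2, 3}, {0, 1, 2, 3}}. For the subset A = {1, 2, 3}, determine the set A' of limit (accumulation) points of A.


A' = {0, 2, 3}

For each x ∈ X, list the open sets U ∈ τ with x ∈ U, then check whether U ∩ (A ∖ {x}) ≠ ∅ for every such U.
  x = 0: opens ∋ x are {0, 1, 2}, {0, 1, 2, 3}; each meets A ∖ {0}, so x IS a limit point.
  x = 1: open {1} ∋ x has {1} ∩ (A ∖ {1}) = ∅, so x is NOT a limit point.
  x = 2: opens ∋ x are {1, 2}, {0, 1, 2}, {1, 2, 3}, {0, 1, 2, 3}; each meets A ∖ {2}, so x IS a limit point.
  x = 3: opens ∋ x are {1, 3}, {1, 2, 3}, {0, 1, 2, 3}; each meets A ∖ {3}, so x IS a limit point.
Collecting: A' = {0, 2, 3}.


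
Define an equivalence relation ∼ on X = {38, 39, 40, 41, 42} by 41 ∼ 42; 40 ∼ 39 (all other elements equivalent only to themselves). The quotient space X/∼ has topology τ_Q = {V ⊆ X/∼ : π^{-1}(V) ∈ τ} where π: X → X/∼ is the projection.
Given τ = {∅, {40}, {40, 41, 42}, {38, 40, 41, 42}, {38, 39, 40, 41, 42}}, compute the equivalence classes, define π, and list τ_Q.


X/∼ = {[38], [39=40], [41=42]}; |τ_Q| = 2.

Equivalence classes: [38], [39=40], [41=42].
Quotient map π: X → X/∼ sends 38 ↦ [38], 39 ↦ [39=40], 40 ↦ [39=40], 41 ↦ [41=42], 42 ↦ [41=42].
For each subset V ⊆ X/∼, compute π^{-1}(V) ⊆ X and check whether π^{-1}(V) ∈ τ. V is open in τ_Q iff π^{-1}(V) ∈ τ.
  V = {}: π^{-1}(V) = ∅ ∈ τ ✓.
  V = {[38]}: π^{-1}(V) = {38} ∉ τ ✗.
  V = {[39=40]}: π^{-1}(V) = {39, 40} ∉ τ ✗.
  V = {[38], [39=40]}: π^{-1}(V) = {38, 39, 40} ∉ τ ✗.
  V = {[41=42]}: π^{-1}(V) = {41, 42} ∉ τ ✗.
  V = {[38], [41=42]}: π^{-1}(V) = {38, 41, 42} ∉ τ ✗.
  V = {[39=40], [41=42]}: π^{-1}(V) = {39, 40, 41, 42} ∉ τ ✗.
  V = {[38], [39=40], [41=42]}: π^{-1}(V) = {38, 39, 40, 41, 42} ∈ τ ✓.
Open sets in the quotient: τ_Q = {{}, {[38], [39=40], [41=42]}} (2 elements).


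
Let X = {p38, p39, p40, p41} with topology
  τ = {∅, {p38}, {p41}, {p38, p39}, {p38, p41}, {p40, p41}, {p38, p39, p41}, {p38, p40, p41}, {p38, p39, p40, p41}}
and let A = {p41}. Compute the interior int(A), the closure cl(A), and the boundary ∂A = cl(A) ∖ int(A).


int(A) = {p41}, cl(A) = {p40, p41}, ∂A = {p40}.

Closed sets in (X, τ) are complements of opens:
  closed(X, τ) = {∅, {p39}, {p40}, {p38, p39}, {p39, p40}, {p40, p41}, {p38, p39, p40}, {p39, p40, p41}, {p38, p39, p40, p41}}.
int(A) = ⋃ {U ∈ τ : U ⊆ A}. Opens contained in A: ∅, {p41}.
Taking the union of these: int(A) = {p41}.
cl(A) = ⋂ {C closed : A ⊆ C}. Closed sets containing A: {p40, p41}, {p39, p40, p41}, {p38, p39, p40, p41}.
Intersecting these: cl(A) = {p40, p41}.
∂A = cl(A) ∖ int(A) = {p40, p41} ∖ {p41} = {p40}.


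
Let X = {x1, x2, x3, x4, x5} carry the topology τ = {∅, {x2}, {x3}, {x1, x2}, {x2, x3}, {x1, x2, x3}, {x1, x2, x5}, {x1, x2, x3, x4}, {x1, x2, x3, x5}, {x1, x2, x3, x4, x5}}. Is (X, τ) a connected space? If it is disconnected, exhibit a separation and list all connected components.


(X, τ) is connected.

Find clopen sets (U ∈ τ with X ∖ U ∈ τ):
  U = ∅, X ∖ U = {x1, x2, x3, x4, x5} — both open, so U is clopen.
  U = {x1, x2, x3, x4, x5}, X ∖ U = ∅ — both open, so U is clopen.
Only trivial clopens (∅ and X) exist, so (X, τ) is connected.
Compute connected components by grouping points that agree on all clopens:
  component: {x1, x2, x3, x4, x5}


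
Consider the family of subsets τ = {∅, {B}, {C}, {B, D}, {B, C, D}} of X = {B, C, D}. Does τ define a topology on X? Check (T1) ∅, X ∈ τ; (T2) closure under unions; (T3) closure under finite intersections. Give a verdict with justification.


τ is NOT a topology on X.

Axiom (T1): ∅ ∈ τ? Yes; X ∈ τ? Yes.
Axiom (T2/T3): check pairwise unions and intersections of members of τ.
Counterexample for (T2): {B} ∪ {C} = {B, C} ∉ τ. Therefore τ is NOT a topology.


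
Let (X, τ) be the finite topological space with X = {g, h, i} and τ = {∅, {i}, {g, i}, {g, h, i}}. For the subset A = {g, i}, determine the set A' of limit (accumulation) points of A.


A' = {g, h}

For each x ∈ X, list the open sets U ∈ τ with x ∈ U, then check whether U ∩ (A ∖ {x}) ≠ ∅ for every such U.
  x = g: opens ∋ x are {g, i}, {g, h, i}; each meets A ∖ {g}, so x IS a limit point.
  x = h: opens ∋ x are {g, h, i}; each meets A ∖ {h}, so x IS a limit point.
  x = i: open {i} ∋ x has {i} ∩ (A ∖ {i}) = ∅, so x is NOT a limit point.
Collecting: A' = {g, h}.


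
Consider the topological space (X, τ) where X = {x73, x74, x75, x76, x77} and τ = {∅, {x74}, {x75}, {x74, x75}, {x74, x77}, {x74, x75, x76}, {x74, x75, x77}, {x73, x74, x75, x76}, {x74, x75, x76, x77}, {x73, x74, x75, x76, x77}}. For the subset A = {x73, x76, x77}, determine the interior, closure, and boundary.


int(A) = ∅, cl(A) = {x73, x76, x77}, ∂A = {x73, x76, x77}.

Closed sets in (X, τ) are complements of opens:
  closed(X, τ) = {∅, {x73}, {x77}, {x73, x76}, {x73, x77}, {x73, x75, x76}, {x73, x76, x77}, {x73, x74, x76, x77}, {x73, x75, x76, x77}, {x73, x74, x75, x76, x77}}.
int(A) = ⋃ {U ∈ τ : U ⊆ A}. Opens contained in A: ∅.
Taking the union of these: int(A) = ∅.
cl(A) = ⋂ {C closed : A ⊆ C}. Closed sets containing A: {x73, x76, x77}, {x73, x74, x76, x77}, {x73, x75, x76, x77}, {x73, x74, x75, x76, x77}.
Intersecting these: cl(A) = {x73, x76, x77}.
∂A = cl(A) ∖ int(A) = {x73, x76, x77} ∖ ∅ = {x73, x76, x77}.


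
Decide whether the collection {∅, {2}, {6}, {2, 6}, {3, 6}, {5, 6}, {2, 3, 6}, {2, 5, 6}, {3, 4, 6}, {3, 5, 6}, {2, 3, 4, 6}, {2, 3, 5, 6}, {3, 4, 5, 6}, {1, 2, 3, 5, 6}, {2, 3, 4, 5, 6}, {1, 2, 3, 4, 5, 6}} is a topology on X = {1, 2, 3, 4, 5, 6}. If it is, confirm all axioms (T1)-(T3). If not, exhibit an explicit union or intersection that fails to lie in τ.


τ IS a topology on X.

Axiom (T1): ∅ ∈ τ? Yes; X ∈ τ? Yes.
Axiom (T2/T3): check pairwise unions and intersections of members of τ.
All pairwise intersections and unions checked — each lies in τ. Therefore τ satisfies (T1), (T2), (T3): it IS a topology on X.


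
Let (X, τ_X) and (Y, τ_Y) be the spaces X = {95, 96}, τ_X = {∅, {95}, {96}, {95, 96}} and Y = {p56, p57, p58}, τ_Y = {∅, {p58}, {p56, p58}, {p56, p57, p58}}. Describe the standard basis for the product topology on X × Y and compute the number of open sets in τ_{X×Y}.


Basis B = {∅ × ∅, {95} × {p58}, {96} × {p58}, {95} × {p56, p58}, {95, 96} × {p58}, {96} × {p56, p58}, {95} × {p56, p57, p58}, {96} × {p56, p57, p58}, {95, 96} × {p56, p58}, {95, 96} × {p56, p57, p58}}; |τ_{X×Y}| = 16.

Enumerate products U × V with U ∈ τ_X, V ∈ τ_Y (deduplicated):
  ∅ × ∅ = {} (∅)
  {95} × {p58} = {(95,p58)}
  {96} × {p58} = {(96,p58)}
  {95} × {p56, p58} = {(95,p56), (95,p58)}
  {95, 96} × {p58} = {(95,p58), (96,p58)}
  {96} × {p56, p58} = {(96,p56), (96,p58)}
  {95} × {p56, p57, p58} = {(95,p56), (95,p57), (95,p58)}
  {96} × {p56, p57, p58} = {(96,p56), (96,p57), (96,p58)}
  {95, 96} × {p56, p58} = {(95,p56), (95,p58), (96,p56), (96,p58)}
  {95, 96} × {p56, p57, p58} = {(95,p56), (95,p57), (95,p58), (96,p56), (96,p57), (96,p58)}
These 10 distinct sets form the basis B.
Close under arbitrary unions to get τ_{X×Y}; counting gives |τ_{X×Y}| = 16.


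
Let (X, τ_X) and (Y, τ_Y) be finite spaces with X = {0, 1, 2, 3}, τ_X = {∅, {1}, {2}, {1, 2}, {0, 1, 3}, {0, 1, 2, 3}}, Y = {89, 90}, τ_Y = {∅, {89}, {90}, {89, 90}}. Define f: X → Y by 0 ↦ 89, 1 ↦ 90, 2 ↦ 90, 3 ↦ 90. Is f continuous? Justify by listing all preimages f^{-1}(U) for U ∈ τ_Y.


f is NOT continuous.

Compute f^{-1}(U) for each U ∈ τ_Y:
  U = ∅: f^{-1}(U) = ∅ ∈ τ_X ✓.
  U = {89}: f^{-1}(U) = {0} ∉ τ_X ✗.
  U = {90}: f^{-1}(U) = {1, 2, 3} ∉ τ_X ✗.
  U = {89, 90}: f^{-1}(U) = {0, 1, 2, 3} ∈ τ_X ✓.
Found U = {89} with f^{-1}(U) = {0} not in τ_X. Therefore f is NOT continuous.


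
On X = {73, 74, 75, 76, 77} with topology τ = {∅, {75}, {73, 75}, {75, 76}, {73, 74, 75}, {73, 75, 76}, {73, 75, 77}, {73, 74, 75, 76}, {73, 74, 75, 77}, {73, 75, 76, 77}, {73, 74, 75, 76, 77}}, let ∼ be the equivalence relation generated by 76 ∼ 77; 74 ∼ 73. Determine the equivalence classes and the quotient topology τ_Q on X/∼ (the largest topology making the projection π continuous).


X/∼ = {[73=74], [75], [76=77]}; |τ_Q| = 4.

Equivalence classes: [73=74], [75], [76=77].
Quotient map π: X → X/∼ sends 73 ↦ [73=74], 74 ↦ [73=74], 75 ↦ [75], 76 ↦ [76=77], 77 ↦ [76=77].
For each subset V ⊆ X/∼, compute π^{-1}(V) ⊆ X and check whether π^{-1}(V) ∈ τ. V is open in τ_Q iff π^{-1}(V) ∈ τ.
  V = {}: π^{-1}(V) = ∅ ∈ τ ✓.
  V = {[73=74]}: π^{-1}(V) = {73, 74} ∉ τ ✗.
  V = {[75]}: π^{-1}(V) = {75} ∈ τ ✓.
  V = {[73=74], [75]}: π^{-1}(V) = {73, 74, 75} ∈ τ ✓.
  V = {[76=77]}: π^{-1}(V) = {76, 77} ∉ τ ✗.
  V = {[73=74], [76=77]}: π^{-1}(V) = {73, 74, 76, 77} ∉ τ ✗.
  V = {[75], [76=77]}: π^{-1}(V) = {75, 76, 77} ∉ τ ✗.
  V = {[73=74], [75], [76=77]}: π^{-1}(V) = {73, 74, 75, 76, 77} ∈ τ ✓.
Open sets in the quotient: τ_Q = {{}, {[75]}, {[73=74], [75]}, {[73=74], [75], [76=77]}} (4 elements).


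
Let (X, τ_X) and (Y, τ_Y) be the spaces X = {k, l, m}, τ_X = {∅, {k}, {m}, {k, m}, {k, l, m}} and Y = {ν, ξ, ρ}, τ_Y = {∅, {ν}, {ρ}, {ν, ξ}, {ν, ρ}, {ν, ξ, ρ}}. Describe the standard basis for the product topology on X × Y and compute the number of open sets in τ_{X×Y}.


Basis B = {∅ × ∅, {k} × {ν}, {k} × {ρ}, {m} × {ν}, {m} × {ρ}, {k} × {ν, ξ}, {k} × {ν, ρ}, {k, m} × {ν}, {k, m} × {ρ}, {m} × {ν, ξ}, {m} × {ν, ρ}, {k} × {ν, ξ, ρ}, {k, l, m} × {ν}, {k, l, m} × {ρ}, {m} × {ν, ξ, ρ}, {k, m} × {ν, ξ}, {k, m} × {ν, ρ}, {k, m} × {ν, ξ, ρ}, {k, l, m} × {ν, ξ}, {k, l, m} × {ν, ρ}, {k, l, m} × {ν, ξ, ρ}}; |τ_{X×Y}| = 70.

Enumerate products U × V with U ∈ τ_X, V ∈ τ_Y (deduplicated):
  ∅ × ∅ = {} (∅)
  {k} × {ν} = {(k,ν)}
  {k} × {ρ} = {(k,ρ)}
  {m} × {ν} = {(m,ν)}
  {m} × {ρ} = {(m,ρ)}
  {k} × {ν, ξ} = {(k,ν), (k,ξ)}
  {k} × {ν, ρ} = {(k,ν), (k,ρ)}
  {k, m} × {ν} = {(k,ν), (m,ν)}
  {k, m} × {ρ} = {(k,ρ), (m,ρ)}
  {m} × {ν, ξ} = {(m,ν), (m,ξ)}
  {m} × {ν, ρ} = {(m,ν), (m,ρ)}
  {k} × {ν, ξ, ρ} = {(k,ν), (k,ξ), (k,ρ)}
  {k, l, m} × {ν} = {(k,ν), (l,ν), (m,ν)}
  {k, l, m} × {ρ} = {(k,ρ), (l,ρ), (m,ρ)}
  {m} × {ν, ξ, ρ} = {(m,ν), (m,ξ), (m,ρ)}
  {k, m} × {ν, ξ} = {(k,ν), (k,ξ), (m,ν), (m,ξ)}
  {k, m} × {ν, ρ} = {(k,ν), (k,ρ), (m,ν), (m,ρ)}
  {k, m} × {ν, ξ, ρ} = {(k,ν), (k,ξ), (k,ρ), (m,ν), (m,ξ), (m,ρ)}
  {k, l, m} × {ν, ξ} = {(k,ν), (k,ξ), (l,ν), (l,ξ), (m,ν), (m,ξ)}
  {k, l, m} × {ν, ρ} = {(k,ν), (k,ρ), (l,ν), (l,ρ), (m,ν), (m,ρ)}
  {k, l, m} × {ν, ξ, ρ} = {(k,ν), (k,ξ), (k,ρ), (l,ν), (l,ξ), (l,ρ), (m,ν), (m,ξ), (m,ρ)}
These 21 distinct sets form the basis B.
Close under arbitrary unions to get τ_{X×Y}; counting gives |τ_{X×Y}| = 70.
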